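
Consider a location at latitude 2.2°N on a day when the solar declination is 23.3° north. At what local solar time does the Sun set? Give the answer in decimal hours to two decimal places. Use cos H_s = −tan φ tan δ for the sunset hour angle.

18.06 h

−tan φ tan δ = −(0.0384)(0.4307) = -0.0165; H_s = arccos(-0.0165) = 90.95°.
Sunset is at 12 + H_s/15 = 12 + 6.063 = 18.063 h local solar time.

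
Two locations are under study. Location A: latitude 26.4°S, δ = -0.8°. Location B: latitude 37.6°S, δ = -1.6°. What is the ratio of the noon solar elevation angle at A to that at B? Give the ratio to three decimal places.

A: 90° − |-26.4 − (-0.8)| = 64.40°.
B: 90° − |-37.6 − (-1.6)| = 54.00°.
Ratio A/B = 64.4000 / 54.0000 = 1.1926.

1.193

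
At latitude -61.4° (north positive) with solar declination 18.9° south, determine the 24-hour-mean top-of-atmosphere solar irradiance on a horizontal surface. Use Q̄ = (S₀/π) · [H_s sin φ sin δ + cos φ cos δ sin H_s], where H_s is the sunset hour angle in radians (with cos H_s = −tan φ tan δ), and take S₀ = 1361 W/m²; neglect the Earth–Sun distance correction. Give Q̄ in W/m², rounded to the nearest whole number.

430 W/m²

cos H_s = −tan(-61.4°) · tan(-18.9°) = -0.6280, so H_s = arccos(-0.6280) = 128.90°. In radians, H_s = 2.2497.
H_s sin φ sin δ = 2.2497 × -0.8780 × -0.3239 = 0.6398.
cos φ cos δ sin H_s = 0.4787 × 0.9461 × 0.7783 = 0.3525.
Q̄ = (1361/π) × (0.6398 + 0.3525) = 433.22 × 0.9923 = 429.88 W/m².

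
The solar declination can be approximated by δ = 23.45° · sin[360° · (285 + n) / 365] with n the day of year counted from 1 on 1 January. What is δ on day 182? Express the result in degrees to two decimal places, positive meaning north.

+23.05°

360 × (285 + 182) / 365 = 460.603°; sin(460.603°) = 0.9829.
δ = 23.45 × 0.9829 = 23.049° ≈ +23.05°.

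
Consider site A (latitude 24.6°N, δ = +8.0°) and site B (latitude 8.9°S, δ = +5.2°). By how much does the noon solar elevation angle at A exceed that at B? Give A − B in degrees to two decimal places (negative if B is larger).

A: 90° − |24.6 − (8.0)| = 73.40°.
B: 90° − |-8.9 − (5.2)| = 75.90°.
A − B = 73.40 − 75.90 = -2.50°.

-2.50°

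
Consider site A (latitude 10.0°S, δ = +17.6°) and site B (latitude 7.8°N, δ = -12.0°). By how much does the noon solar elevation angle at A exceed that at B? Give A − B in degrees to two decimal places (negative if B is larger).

-7.80°

A: 90° − |-10.0 − (17.6)| = 62.40°.
B: 90° − |7.8 − (-12.0)| = 70.20°.
A − B = 62.40 − 70.20 = -7.80°.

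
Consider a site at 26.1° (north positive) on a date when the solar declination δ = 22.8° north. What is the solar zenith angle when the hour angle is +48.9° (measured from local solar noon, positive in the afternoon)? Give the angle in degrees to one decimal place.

44.4°

cos θ_z = sin φ sin δ + cos φ cos δ cos H = (0.4399)(0.3875) + (0.8980)(0.9219)(0.6574) = 0.7147.
θ_z = arccos(0.7147) = 44.38°.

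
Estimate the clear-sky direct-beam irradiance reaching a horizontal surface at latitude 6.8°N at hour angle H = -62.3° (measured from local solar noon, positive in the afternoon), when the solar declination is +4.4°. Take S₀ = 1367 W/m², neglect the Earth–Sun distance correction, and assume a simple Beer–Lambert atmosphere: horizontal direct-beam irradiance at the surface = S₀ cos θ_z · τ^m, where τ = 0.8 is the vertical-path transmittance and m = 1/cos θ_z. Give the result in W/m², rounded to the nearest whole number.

399 W/m²

With φ = 6.8°, δ = 4.4°, H = -62.30°: sin φ sin δ = 0.0091, cos φ cos δ cos H = 0.4602, so cos θ_z = 0.4693.
Air mass m = 1/cos θ_z = 1/0.4693 = 2.131; τ^m = 0.8^2.131 = 0.6216.
Surface direct beam = 1367 × 0.4693 × 0.6216 = 398.78 W/m².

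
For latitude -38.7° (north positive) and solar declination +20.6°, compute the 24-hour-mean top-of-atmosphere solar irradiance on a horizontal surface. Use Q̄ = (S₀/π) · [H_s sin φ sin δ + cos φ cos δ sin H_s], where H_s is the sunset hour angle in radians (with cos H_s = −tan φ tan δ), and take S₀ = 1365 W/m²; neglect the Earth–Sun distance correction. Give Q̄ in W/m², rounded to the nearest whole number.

The sunset hour angle satisfies cos H_s = −tan φ tan δ = 0.3011, giving H_s = 72.48°. In radians, H_s = 1.2650.
H_s sin φ sin δ = 1.2650 × -0.6252 × 0.3518 = -0.2782.
cos φ cos δ sin H_s = 0.7804 × 0.9361 × 0.9536 = 0.6966.
Q̄ = (1365/π) × (-0.2782 + 0.6966) = 434.49 × 0.4184 = 181.79 W/m².

182 W/m²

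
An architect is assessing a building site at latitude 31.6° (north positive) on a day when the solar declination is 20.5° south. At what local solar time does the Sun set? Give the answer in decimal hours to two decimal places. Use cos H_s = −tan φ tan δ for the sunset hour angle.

17.11 h

cos H_s = −tan(31.6°) · tan(-20.5°) = 0.2300, so H_s = arccos(0.2300) = 76.70°.
Sunset is at 12 + H_s/15 = 12 + 5.113 = 17.113 h local solar time.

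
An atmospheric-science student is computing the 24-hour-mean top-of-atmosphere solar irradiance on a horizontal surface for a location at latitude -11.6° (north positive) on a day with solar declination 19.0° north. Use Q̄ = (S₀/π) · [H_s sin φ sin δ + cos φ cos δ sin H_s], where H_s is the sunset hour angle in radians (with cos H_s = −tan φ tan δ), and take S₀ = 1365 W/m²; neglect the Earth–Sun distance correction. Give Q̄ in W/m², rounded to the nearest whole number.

359 W/m²

The sunset hour angle satisfies cos H_s = −tan φ tan δ = 0.0707, giving H_s = 85.95°. In radians, H_s = 1.5001.
H_s sin φ sin δ = 1.5001 × -0.2011 × 0.3256 = -0.0982.
cos φ cos δ sin H_s = 0.9796 × 0.9455 × 0.9975 = 0.9239.
Q̄ = (1365/π) × (-0.0982 + 0.9239) = 434.49 × 0.8257 = 358.76 W/m².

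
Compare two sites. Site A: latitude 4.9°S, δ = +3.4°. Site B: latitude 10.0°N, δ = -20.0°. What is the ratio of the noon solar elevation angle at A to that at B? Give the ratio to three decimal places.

A: 90° − |-4.9 − (3.4)| = 81.70°.
B: 90° − |10.0 − (-20.0)| = 60.00°.
Ratio A/B = 81.7000 / 60.0000 = 1.3617.

1.362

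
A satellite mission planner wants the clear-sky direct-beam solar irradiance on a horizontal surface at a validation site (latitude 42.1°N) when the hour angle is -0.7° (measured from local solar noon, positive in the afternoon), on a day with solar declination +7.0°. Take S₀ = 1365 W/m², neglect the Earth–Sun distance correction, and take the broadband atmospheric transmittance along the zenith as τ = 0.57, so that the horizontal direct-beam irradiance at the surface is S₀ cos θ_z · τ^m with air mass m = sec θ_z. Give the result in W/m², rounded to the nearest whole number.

562 W/m²

cos θ_z = sin φ sin δ + cos φ cos δ cos H = (0.6704)(0.1219) + (0.7420)(0.9925)(0.9999) = 0.8181.
Air mass m = 1/cos θ_z = 1/0.8181 = 1.222; τ^m = 0.57^1.222 = 0.5031.
Surface direct beam = 1365 × 0.8181 × 0.5031 = 561.82 W/m².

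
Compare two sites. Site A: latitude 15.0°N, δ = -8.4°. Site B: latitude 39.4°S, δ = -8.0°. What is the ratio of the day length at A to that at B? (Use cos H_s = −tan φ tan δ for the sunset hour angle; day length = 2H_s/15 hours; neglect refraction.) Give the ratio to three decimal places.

A: H_s = arccos(−tan 15.0° · tan -8.4°) = 87.73°, so 2H_s/15 = 11.6973 h.
B: H_s = arccos(−tan -39.4° · tan -8.0°) = 96.63°, so 2H_s/15 = 12.8840 h.
Ratio A/B = 11.6973 / 12.8840 = 0.9079.

0.908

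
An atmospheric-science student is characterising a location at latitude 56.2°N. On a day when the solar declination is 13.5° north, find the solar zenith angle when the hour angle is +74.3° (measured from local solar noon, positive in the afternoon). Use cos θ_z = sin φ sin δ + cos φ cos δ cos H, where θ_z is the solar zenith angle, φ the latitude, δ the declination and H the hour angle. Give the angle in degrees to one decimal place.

70.1°

cos θ_z = sin φ sin δ + cos φ cos δ cos H = (0.8310)(0.2334) + (0.5563)(0.9724)(0.2706) = 0.3403.
θ_z = arccos(0.3403) = 70.10°.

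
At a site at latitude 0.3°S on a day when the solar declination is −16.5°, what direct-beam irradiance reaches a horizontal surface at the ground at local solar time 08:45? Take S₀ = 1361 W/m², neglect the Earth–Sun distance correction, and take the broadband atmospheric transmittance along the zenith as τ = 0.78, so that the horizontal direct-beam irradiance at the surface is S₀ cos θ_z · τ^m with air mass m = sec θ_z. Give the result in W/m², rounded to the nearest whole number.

Hour angle H = 15° × (8.75 − 12) = -48.75°.
With φ = -0.3°, δ = -16.5°, H = -48.75°: sin φ sin δ = 0.0015, cos φ cos δ cos H = 0.6322, so cos θ_z = 0.6337.
Air mass m = 1/cos θ_z = 1/0.6337 = 1.578; τ^m = 0.78^1.578 = 0.6757.
Surface direct beam = 1361 × 0.6337 × 0.6757 = 582.77 W/m².

583 W/m²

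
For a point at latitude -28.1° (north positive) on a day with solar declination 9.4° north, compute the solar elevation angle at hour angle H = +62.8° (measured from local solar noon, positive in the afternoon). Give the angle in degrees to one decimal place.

cos θ_z = sin(-28.1°) sin(9.4°) + cos(-28.1°) cos(9.4°) cos(62.80°) = -0.0769 + 0.3978 = 0.3209.
θ_z = arccos(0.3209) = 71.28°, so the elevation is 90° − 71.28° = 18.72°.

18.7°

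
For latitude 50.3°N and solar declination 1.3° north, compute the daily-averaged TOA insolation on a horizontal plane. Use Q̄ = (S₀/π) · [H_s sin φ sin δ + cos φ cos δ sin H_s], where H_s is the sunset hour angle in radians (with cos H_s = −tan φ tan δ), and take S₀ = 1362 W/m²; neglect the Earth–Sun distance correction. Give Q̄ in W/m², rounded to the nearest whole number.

cos H_s = −tan(50.3°) · tan(1.3°) = -0.0273, so H_s = arccos(-0.0273) = 91.56°. In radians, H_s = 1.5980.
H_s sin φ sin δ = 1.5980 × 0.7694 × 0.0227 = 0.0279.
cos φ cos δ sin H_s = 0.6388 × 0.9997 × 0.9996 = 0.6384.
Q̄ = (1362/π) × (0.0279 + 0.6384) = 433.54 × 0.6663 = 288.87 W/m².

289 W/m²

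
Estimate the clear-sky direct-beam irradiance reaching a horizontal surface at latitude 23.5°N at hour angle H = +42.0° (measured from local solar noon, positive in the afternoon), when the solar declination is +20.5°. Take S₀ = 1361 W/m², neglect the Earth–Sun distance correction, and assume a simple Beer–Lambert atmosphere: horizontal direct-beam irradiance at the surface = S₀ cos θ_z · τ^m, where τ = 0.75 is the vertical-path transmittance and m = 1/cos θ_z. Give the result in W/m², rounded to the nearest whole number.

732 W/m²

cos θ_z = sin φ sin δ + cos φ cos δ cos H = (0.3987)(0.3502) + (0.9171)(0.9367)(0.7431) = 0.7780.
Air mass m = 1/cos θ_z = 1/0.7780 = 1.285; τ^m = 0.75^1.285 = 0.6910.
Surface direct beam = 1361 × 0.7780 × 0.6910 = 731.67 W/m².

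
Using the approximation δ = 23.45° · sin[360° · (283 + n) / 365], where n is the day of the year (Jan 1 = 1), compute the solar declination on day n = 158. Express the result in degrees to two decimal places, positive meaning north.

360 × (283 + 158) / 365 = 434.959°; sin(434.959°) = 0.9657.
δ = 23.45 × 0.9657 = 22.646° ≈ +22.65°.

+22.65°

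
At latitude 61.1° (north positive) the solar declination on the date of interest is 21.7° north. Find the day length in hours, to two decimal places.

cos H_s = −tan(61.1°) · tan(21.7°) = -0.7209, so H_s = arccos(-0.7209) = 136.13°.
Day length = 2 H_s / 15° h⁻¹ = 272.26° / 15 = 18.151 h.

18.15 hours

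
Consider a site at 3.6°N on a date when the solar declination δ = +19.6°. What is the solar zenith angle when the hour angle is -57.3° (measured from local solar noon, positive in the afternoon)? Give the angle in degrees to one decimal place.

cos θ_z = sin(3.6°) sin(19.6°) + cos(3.6°) cos(19.6°) cos(-57.30°) = 0.0211 + 0.5079 = 0.5290.
θ_z = arccos(0.5290) = 58.06°.

58.1°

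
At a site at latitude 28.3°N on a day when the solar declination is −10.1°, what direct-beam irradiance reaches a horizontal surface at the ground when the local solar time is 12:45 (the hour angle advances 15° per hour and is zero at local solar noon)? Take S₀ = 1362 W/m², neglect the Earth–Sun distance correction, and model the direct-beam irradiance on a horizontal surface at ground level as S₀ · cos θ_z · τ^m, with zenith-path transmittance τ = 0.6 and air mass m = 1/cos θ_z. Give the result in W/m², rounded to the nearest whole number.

Hour angle H = 15° × (12.75 − 12) = 11.25°.
With φ = 28.3°, δ = -10.1°, H = 11.25°: sin φ sin δ = -0.0831, cos φ cos δ cos H = 0.8502, so cos θ_z = 0.7671.
Air mass m = 1/cos θ_z = 1/0.7671 = 1.304; τ^m = 0.6^1.304 = 0.5137.
Surface direct beam = 1362 × 0.7671 × 0.5137 = 536.71 W/m².

537 W/m²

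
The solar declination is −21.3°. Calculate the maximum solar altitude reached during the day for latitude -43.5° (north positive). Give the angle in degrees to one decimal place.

67.8°

At local solar noon the hour angle is zero, so the elevation is 90° − |φ − δ| = 90° − |-43.5° − (-21.3°)| = 90° − 22.2° = 67.8°.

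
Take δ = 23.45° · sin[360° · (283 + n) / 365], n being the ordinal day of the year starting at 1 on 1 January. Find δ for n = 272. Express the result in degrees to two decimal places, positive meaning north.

360 × (283 + 272) / 365 = 547.397°; sin(547.397°) = -0.1287.
δ = 23.45 × -0.1287 = -3.018° ≈ -3.02°.

-3.02°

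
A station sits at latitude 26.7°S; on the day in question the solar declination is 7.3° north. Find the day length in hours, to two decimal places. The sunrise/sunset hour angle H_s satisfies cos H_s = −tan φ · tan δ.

−tan φ tan δ = −(-0.5029)(0.1281) = 0.0644; H_s = arccos(0.0644) = 86.31°.
Day length = 2 H_s / 15° h⁻¹ = 172.62° / 15 = 11.508 h.

11.51 hours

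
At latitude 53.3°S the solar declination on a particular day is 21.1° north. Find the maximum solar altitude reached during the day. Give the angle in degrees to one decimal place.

At local solar noon the hour angle is zero, so the elevation is 90° − |φ − δ| = 90° − |-53.3° − (21.1°)| = 90° − 74.4° = 15.6°.

15.6°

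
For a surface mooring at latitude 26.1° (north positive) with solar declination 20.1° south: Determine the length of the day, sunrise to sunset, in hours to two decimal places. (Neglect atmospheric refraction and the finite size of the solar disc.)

−tan φ tan δ = −(0.4899)(-0.3659) = 0.1793; H_s = arccos(0.1793) = 79.67°.
Day length = 2 H_s / 15° h⁻¹ = 159.34° / 15 = 10.623 h.

10.62 hours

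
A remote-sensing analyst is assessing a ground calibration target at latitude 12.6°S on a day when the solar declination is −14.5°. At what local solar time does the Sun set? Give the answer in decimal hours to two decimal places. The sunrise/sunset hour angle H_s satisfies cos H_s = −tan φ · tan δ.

18.22 h

The sunset hour angle satisfies cos H_s = −tan φ tan δ = -0.0578, giving H_s = 93.31°.
Sunset is at 12 + H_s/15 = 12 + 6.221 = 18.221 h local solar time.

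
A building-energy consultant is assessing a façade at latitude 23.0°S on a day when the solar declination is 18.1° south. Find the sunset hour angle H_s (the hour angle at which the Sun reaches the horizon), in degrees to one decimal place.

98.0°

−tan φ tan δ = −(-0.4245)(-0.3269) = -0.1388; H_s = arccos(-0.1388) = 97.98°.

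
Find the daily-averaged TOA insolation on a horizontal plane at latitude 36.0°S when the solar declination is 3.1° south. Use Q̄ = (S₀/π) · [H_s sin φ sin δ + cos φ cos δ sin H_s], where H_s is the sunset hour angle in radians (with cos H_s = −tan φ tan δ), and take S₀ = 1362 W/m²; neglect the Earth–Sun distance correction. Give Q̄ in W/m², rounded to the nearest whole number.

The sunset hour angle satisfies cos H_s = −tan φ tan δ = -0.0393, giving H_s = 92.25°. In radians, H_s = 1.6101.
H_s sin φ sin δ = 1.6101 × -0.5878 × -0.0541 = 0.0512.
cos φ cos δ sin H_s = 0.8090 × 0.9985 × 0.9992 = 0.8071.
Q̄ = (1362/π) × (0.0512 + 0.8071) = 433.54 × 0.8583 = 372.11 W/m².

372 W/m²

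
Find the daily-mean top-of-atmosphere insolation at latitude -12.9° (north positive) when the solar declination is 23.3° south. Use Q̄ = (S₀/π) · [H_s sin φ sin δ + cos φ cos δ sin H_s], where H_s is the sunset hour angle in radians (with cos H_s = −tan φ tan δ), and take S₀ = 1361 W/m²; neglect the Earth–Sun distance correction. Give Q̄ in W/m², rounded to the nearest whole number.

450 W/m²

cos H_s = −tan(-12.9°) · tan(-23.3°) = -0.0986, so H_s = arccos(-0.0986) = 95.66°. In radians, H_s = 1.6696.
H_s sin φ sin δ = 1.6696 × -0.2233 × -0.3955 = 0.1475.
cos φ cos δ sin H_s = 0.9748 × 0.9184 × 0.9951 = 0.8909.
Q̄ = (1361/π) × (0.1475 + 0.8909) = 433.22 × 1.0384 = 449.86 W/m².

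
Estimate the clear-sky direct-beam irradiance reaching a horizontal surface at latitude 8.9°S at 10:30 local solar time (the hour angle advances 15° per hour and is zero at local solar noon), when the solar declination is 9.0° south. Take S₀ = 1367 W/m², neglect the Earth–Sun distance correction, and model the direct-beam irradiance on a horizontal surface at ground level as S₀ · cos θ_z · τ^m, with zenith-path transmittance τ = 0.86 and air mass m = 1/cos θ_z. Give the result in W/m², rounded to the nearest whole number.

1075 W/m²

Hour angle H = 15° × (10.5 − 12) = -22.50°.
With φ = -8.9°, δ = -9.0°, H = -22.50°: sin φ sin δ = 0.0242, cos φ cos δ cos H = 0.9015, so cos θ_z = 0.9257.
Air mass m = 1/cos θ_z = 1/0.9257 = 1.080; τ^m = 0.86^1.080 = 0.8497.
Surface direct beam = 1367 × 0.9257 × 0.8497 = 1075.24 W/m².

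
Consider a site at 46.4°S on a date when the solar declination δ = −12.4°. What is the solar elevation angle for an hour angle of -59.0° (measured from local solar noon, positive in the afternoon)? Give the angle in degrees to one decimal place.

30.2°

cos θ_z = sin φ sin δ + cos φ cos δ cos H = (-0.7242)(-0.2147) + (0.6896)(0.9767)(0.5150) = 0.5024.
θ_z = arccos(0.5024) = 59.84°, so the elevation is 90° − 59.84° = 30.16°.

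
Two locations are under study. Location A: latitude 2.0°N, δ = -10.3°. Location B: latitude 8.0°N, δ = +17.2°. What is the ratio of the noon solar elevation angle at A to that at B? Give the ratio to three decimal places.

0.962

A: 90° − |2.0 − (-10.3)| = 77.70°.
B: 90° − |8.0 − (17.2)| = 80.80°.
Ratio A/B = 77.7000 / 80.8000 = 0.9616.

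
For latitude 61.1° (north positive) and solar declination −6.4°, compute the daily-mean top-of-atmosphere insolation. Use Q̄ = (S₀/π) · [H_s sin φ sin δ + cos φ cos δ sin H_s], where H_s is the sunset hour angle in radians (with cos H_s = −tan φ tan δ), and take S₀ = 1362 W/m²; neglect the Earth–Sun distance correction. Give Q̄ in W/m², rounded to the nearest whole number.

146 W/m²

The sunset hour angle satisfies cos H_s = −tan φ tan δ = 0.2032, giving H_s = 78.28°. In radians, H_s = 1.3662.
H_s sin φ sin δ = 1.3662 × 0.8755 × -0.1115 = -0.1334.
cos φ cos δ sin H_s = 0.4833 × 0.9938 × 0.9791 = 0.4703.
Q̄ = (1362/π) × (-0.1334 + 0.4703) = 433.54 × 0.3369 = 146.06 W/m².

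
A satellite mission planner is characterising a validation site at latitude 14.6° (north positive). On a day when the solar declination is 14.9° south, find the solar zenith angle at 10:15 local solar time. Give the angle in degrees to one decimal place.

39.3°

Hour angle H = 15° × (10.25 − 12) = -26.25°.
cos θ_z = sin φ sin δ + cos φ cos δ cos H = (0.2521)(-0.2571) + (0.9677)(0.9664)(0.8969) = 0.7740.
θ_z = arccos(0.7740) = 39.29°.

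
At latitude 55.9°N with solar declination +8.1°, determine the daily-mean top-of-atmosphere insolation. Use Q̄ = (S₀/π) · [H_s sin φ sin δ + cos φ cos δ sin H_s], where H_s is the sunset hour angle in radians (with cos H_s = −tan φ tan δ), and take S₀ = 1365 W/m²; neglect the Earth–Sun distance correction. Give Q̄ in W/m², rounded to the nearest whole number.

326 W/m²

−tan φ tan δ = −(1.4770)(0.1423) = -0.2102; H_s = arccos(-0.2102) = 102.13°. In radians, H_s = 1.7825.
H_s sin φ sin δ = 1.7825 × 0.8281 × 0.1409 = 0.2080.
cos φ cos δ sin H_s = 0.5606 × 0.9900 × 0.9777 = 0.5426.
Q̄ = (1365/π) × (0.2080 + 0.5426) = 434.49 × 0.7506 = 326.13 W/m².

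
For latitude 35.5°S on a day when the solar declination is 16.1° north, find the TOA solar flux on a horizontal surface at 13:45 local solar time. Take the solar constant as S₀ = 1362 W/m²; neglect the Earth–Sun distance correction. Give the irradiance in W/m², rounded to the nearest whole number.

Hour angle H = 15° × (13.75 − 12) = 26.25°.
cos θ_z = sin(-35.5°) sin(16.1°) + cos(-35.5°) cos(16.1°) cos(26.25°) = -0.1610 + 0.7015 = 0.5405.
Top-of-atmosphere irradiance = S₀ cos θ_z = 1362 × 0.5405 = 736.16 W/m².

736 W/m²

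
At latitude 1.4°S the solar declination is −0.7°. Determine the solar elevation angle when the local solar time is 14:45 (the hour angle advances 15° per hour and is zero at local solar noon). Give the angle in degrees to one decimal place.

48.8°

Hour angle H = 15° × (14.75 − 12) = 41.25°.
cos θ_z = sin(-1.4°) sin(-0.7°) + cos(-1.4°) cos(-0.7°) cos(41.25°) = 0.0003 + 0.7516 = 0.7519.
θ_z = arccos(0.7519) = 41.24°, so the elevation is 90° − 41.24° = 48.76°.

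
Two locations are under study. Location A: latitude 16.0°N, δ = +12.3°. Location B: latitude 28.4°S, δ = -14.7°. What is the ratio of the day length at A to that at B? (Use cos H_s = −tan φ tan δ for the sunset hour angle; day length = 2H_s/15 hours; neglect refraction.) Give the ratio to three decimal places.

A: H_s = arccos(−tan 16.0° · tan 12.3°) = 93.58°, so 2H_s/15 = 12.4773 h.
B: H_s = arccos(−tan -28.4° · tan -14.7°) = 98.15°, so 2H_s/15 = 13.0867 h.
Ratio A/B = 12.4773 / 13.0867 = 0.9534.

0.953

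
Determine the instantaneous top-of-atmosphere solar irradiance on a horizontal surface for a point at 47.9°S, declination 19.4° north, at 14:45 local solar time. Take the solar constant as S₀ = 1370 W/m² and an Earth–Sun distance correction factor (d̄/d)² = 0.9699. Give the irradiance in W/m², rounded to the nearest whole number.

304 W/m²

Hour angle H = 15° × (14.75 − 12) = 41.25°.
cos θ_z = sin φ sin δ + cos φ cos δ cos H = (-0.7420)(0.3322) + (0.6704)(0.9432)(0.7518) = 0.2289.
Top-of-atmosphere irradiance = S₀ (d̄/d)² cos θ_z = 1370 × 0.9699 × 0.2289 = 304.15 W/m².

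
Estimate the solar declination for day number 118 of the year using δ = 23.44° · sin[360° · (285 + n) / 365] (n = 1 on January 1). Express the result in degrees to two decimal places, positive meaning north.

+14.26°

360 × (285 + 118) / 365 = 397.479°; sin(397.479°) = 0.6085.
δ = 23.44 × 0.6085 = 14.263° ≈ +14.26°.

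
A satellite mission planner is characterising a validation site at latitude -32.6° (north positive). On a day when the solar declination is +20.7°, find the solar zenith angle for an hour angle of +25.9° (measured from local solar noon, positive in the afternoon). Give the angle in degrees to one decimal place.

With φ = -32.6°, δ = 20.7°, H = 25.90°: sin φ sin δ = -0.1904, cos φ cos δ cos H = 0.7089, so cos θ_z = 0.5185.
θ_z = arccos(0.5185) = 58.77°.

58.8°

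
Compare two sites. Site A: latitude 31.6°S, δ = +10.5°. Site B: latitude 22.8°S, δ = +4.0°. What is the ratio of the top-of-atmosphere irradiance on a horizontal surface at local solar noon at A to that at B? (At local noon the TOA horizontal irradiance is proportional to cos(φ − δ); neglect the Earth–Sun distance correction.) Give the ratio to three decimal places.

0.831

A: cos θ_z = cos(-31.6° − (10.5°)) = 0.7420.
B: cos θ_z = cos(-22.8° − (4.0°)) = 0.8926.
Ratio A/B = 0.7420 / 0.8926 = 0.8313.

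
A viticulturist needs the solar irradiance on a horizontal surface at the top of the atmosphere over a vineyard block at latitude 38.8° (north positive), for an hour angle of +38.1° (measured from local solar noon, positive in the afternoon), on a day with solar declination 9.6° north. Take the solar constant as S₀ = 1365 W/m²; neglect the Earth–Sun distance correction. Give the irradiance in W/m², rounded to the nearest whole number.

cos θ_z = sin φ sin δ + cos φ cos δ cos H = (0.6266)(0.1668) + (0.7793)(0.9860)(0.7869) = 0.7092.
Top-of-atmosphere irradiance = S₀ cos θ_z = 1365 × 0.7092 = 968.06 W/m².

968 W/m²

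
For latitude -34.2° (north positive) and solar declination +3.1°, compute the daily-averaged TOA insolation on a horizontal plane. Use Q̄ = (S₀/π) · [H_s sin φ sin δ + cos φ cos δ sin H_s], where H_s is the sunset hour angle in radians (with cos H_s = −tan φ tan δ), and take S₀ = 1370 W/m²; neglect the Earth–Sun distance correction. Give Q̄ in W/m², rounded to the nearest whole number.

340 W/m²

The sunset hour angle satisfies cos H_s = −tan φ tan δ = 0.0368, giving H_s = 87.89°. In radians, H_s = 1.5340.
H_s sin φ sin δ = 1.5340 × -0.5621 × 0.0541 = -0.0466.
cos φ cos δ sin H_s = 0.8271 × 0.9985 × 0.9993 = 0.8253.
Q̄ = (1370/π) × (-0.0466 + 0.8253) = 436.08 × 0.7787 = 339.58 W/m².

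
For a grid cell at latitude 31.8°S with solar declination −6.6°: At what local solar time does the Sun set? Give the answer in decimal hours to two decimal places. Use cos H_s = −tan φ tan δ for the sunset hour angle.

18.27 h

cos H_s = −tan(-31.8°) · tan(-6.6°) = -0.0717, so H_s = arccos(-0.0717) = 94.11°.
Sunset is at 12 + H_s/15 = 12 + 6.274 = 18.274 h local solar time.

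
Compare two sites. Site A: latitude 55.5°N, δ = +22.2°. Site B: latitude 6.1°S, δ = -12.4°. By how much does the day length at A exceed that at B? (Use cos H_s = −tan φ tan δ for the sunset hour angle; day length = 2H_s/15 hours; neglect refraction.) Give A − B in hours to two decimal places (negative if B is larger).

A: H_s = arccos(−tan 55.5° · tan 22.2°) = 126.43°, so 2H_s/15 = 16.8573 h.
B: H_s = arccos(−tan -6.1° · tan -12.4°) = 91.35°, so 2H_s/15 = 12.1800 h.
A − B = 16.8573 − 12.1800 = 4.6773 h.

+4.68 h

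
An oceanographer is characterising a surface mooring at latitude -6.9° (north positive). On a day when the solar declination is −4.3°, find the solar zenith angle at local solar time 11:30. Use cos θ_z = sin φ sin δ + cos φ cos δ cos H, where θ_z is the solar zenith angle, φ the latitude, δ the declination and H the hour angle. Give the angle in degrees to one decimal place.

7.9°

Hour angle H = 15° × (11.5 − 12) = -7.50°.
cos θ_z = sin(-6.9°) sin(-4.3°) + cos(-6.9°) cos(-4.3°) cos(-7.50°) = 0.0090 + 0.9815 = 0.9905.
θ_z = arccos(0.9905) = 7.90°.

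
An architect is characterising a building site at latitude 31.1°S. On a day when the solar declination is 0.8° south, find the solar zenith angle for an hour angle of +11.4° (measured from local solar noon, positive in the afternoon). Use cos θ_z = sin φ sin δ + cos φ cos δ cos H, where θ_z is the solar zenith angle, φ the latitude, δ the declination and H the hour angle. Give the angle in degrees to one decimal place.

32.2°

With φ = -31.1°, δ = -0.8°, H = 11.40°: sin φ sin δ = 0.0072, cos φ cos δ cos H = 0.8393, so cos θ_z = 0.8465.
θ_z = arccos(0.8465) = 32.17°.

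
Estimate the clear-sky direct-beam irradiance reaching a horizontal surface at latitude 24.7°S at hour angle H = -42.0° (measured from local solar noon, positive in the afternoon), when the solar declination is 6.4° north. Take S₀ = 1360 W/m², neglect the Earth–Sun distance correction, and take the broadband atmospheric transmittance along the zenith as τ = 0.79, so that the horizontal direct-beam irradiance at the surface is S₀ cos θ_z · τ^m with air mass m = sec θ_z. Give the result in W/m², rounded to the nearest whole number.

582 W/m²

cos θ_z = sin φ sin δ + cos φ cos δ cos H = (-0.4179)(0.1115) + (0.9085)(0.9938)(0.7431) = 0.6243.
Air mass m = 1/cos θ_z = 1/0.6243 = 1.602; τ^m = 0.79^1.602 = 0.6855.
Surface direct beam = 1360 × 0.6243 × 0.6855 = 582.02 W/m².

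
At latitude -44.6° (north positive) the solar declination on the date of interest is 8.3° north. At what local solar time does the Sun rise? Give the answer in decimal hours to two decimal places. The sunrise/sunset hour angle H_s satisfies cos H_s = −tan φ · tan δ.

The sunset hour angle satisfies cos H_s = −tan φ tan δ = 0.1439, giving H_s = 81.73°.
Sunrise is at 12 − H_s/15 = 12 − 5.449 = 6.551 h local solar time.

6.55 h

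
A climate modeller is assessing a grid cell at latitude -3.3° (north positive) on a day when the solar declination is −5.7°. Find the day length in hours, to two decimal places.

The sunset hour angle satisfies cos H_s = −tan φ tan δ = -0.0058, giving H_s = 90.33°.
Day length = 2 H_s / 15° h⁻¹ = 180.66° / 15 = 12.044 h.

12.04 hours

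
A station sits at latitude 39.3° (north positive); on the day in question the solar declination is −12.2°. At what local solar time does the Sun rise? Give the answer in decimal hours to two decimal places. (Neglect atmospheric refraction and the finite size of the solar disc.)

6.68 h

The sunset hour angle satisfies cos H_s = −tan φ tan δ = 0.1770, giving H_s = 79.80°.
Sunrise is at 12 − H_s/15 = 12 − 5.320 = 6.680 h local solar time.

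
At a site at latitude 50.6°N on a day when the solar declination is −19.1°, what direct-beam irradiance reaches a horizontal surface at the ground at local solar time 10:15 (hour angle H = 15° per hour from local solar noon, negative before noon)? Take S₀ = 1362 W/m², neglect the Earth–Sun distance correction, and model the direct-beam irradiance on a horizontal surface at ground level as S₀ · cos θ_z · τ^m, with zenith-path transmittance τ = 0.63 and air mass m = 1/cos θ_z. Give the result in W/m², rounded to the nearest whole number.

77 W/m²

Hour angle H = 15° × (10.25 − 12) = -26.25°.
cos θ_z = sin φ sin δ + cos φ cos δ cos H = (0.7727)(-0.3272) + (0.6347)(0.9449)(0.8969) = 0.2851.
Air mass m = 1/cos θ_z = 1/0.2851 = 3.508; τ^m = 0.63^3.508 = 0.1977.
Surface direct beam = 1362 × 0.2851 × 0.1977 = 76.77 W/m².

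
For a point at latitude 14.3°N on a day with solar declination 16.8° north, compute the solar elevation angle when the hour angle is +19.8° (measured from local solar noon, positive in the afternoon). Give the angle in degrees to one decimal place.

70.8°

With φ = 14.3°, δ = 16.8°, H = 19.80°: sin φ sin δ = 0.0714, cos φ cos δ cos H = 0.8728, so cos θ_z = 0.9442.
θ_z = arccos(0.9442) = 19.23°, so the elevation is 90° − 19.23° = 70.77°.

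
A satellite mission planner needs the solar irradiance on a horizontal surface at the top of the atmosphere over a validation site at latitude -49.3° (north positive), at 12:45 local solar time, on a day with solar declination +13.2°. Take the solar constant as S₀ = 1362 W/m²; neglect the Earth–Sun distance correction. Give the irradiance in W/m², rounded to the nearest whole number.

612 W/m²

Hour angle H = 15° × (12.75 − 12) = 11.25°.
cos θ_z = sin φ sin δ + cos φ cos δ cos H = (-0.7581)(0.2284) + (0.6521)(0.9736)(0.9808) = 0.4495.
Top-of-atmosphere irradiance = S₀ cos θ_z = 1362 × 0.4495 = 612.22 W/m².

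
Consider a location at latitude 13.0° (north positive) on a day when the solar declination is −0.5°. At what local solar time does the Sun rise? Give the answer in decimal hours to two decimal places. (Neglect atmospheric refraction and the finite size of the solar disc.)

6.01 h

The sunset hour angle satisfies cos H_s = −tan φ tan δ = 0.0020, giving H_s = 89.89°.
Sunrise is at 12 − H_s/15 = 12 − 5.993 = 6.007 h local solar time.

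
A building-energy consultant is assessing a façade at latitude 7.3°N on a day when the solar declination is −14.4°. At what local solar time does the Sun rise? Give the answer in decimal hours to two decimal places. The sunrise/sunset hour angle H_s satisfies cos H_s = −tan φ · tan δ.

−tan φ tan δ = −(0.1281)(-0.2568) = 0.0329; H_s = arccos(0.0329) = 88.11°.
Sunrise is at 12 − H_s/15 = 12 − 5.874 = 6.126 h local solar time.

6.13 h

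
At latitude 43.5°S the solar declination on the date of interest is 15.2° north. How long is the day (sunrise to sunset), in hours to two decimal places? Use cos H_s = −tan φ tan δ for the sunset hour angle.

−tan φ tan δ = −(-0.9490)(0.2717) = 0.2578; H_s = arccos(0.2578) = 75.06°.
Day length = 2 H_s / 15° h⁻¹ = 150.12° / 15 = 10.008 h.

10.01 hours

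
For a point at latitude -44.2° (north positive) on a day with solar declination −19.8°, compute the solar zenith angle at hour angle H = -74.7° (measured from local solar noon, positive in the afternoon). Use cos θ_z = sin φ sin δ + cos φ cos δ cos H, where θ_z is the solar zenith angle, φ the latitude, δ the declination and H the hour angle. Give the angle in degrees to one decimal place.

With φ = -44.2°, δ = -19.8°, H = -74.70°: sin φ sin δ = 0.2362, cos φ cos δ cos H = 0.1780, so cos θ_z = 0.4142.
θ_z = arccos(0.4142) = 65.53°.

65.5°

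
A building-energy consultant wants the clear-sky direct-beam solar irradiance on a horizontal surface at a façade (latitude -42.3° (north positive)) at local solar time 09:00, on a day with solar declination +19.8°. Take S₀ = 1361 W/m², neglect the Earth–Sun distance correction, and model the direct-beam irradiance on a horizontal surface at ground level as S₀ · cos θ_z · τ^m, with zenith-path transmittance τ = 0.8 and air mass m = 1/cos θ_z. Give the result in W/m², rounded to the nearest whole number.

Hour angle H = 15° × (9 − 12) = -45.00°.
cos θ_z = sin(-42.3°) sin(19.8°) + cos(-42.3°) cos(19.8°) cos(-45.00°) = -0.2280 + 0.4921 = 0.2641.
Air mass m = 1/cos θ_z = 1/0.2641 = 3.786; τ^m = 0.8^3.786 = 0.4296.
Surface direct beam = 1361 × 0.2641 × 0.4296 = 154.42 W/m².

154 W/m²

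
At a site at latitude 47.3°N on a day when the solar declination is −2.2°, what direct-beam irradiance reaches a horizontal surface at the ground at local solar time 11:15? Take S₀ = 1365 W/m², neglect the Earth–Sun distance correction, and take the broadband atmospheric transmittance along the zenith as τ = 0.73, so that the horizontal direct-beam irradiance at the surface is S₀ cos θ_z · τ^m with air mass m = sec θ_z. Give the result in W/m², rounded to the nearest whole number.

530 W/m²

Hour angle H = 15° × (11.25 − 12) = -11.25°.
cos θ_z = sin φ sin δ + cos φ cos δ cos H = (0.7349)(-0.0384) + (0.6782)(0.9993)(0.9808) = 0.6365.
Air mass m = 1/cos θ_z = 1/0.6365 = 1.571; τ^m = 0.73^1.571 = 0.6099.
Surface direct beam = 1365 × 0.6365 × 0.6099 = 529.89 W/m².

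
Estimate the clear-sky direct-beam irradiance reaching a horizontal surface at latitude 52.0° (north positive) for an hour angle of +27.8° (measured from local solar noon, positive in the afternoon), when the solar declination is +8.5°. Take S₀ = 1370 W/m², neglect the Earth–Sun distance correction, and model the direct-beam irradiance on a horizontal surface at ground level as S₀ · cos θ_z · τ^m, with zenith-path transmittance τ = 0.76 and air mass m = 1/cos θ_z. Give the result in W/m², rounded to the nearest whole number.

590 W/m²

cos θ_z = sin φ sin δ + cos φ cos δ cos H = (0.7880)(0.1478) + (0.6157)(0.9890)(0.8846) = 0.6551.
Air mass m = 1/cos θ_z = 1/0.6551 = 1.526; τ^m = 0.76^1.526 = 0.6578.
Surface direct beam = 1370 × 0.6551 × 0.6578 = 590.37 W/m².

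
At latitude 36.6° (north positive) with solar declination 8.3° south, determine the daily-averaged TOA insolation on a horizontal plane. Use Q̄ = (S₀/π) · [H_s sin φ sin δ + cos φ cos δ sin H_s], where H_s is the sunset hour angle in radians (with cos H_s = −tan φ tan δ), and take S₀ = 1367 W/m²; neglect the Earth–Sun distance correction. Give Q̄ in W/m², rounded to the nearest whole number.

cos H_s = −tan(36.6°) · tan(-8.3°) = 0.1083, so H_s = arccos(0.1083) = 83.78°. In radians, H_s = 1.4622.
H_s sin φ sin δ = 1.4622 × 0.5962 × -0.1444 = -0.1259.
cos φ cos δ sin H_s = 0.8028 × 0.9895 × 0.9941 = 0.7897.
Q̄ = (1367/π) × (-0.1259 + 0.7897) = 435.13 × 0.6638 = 288.84 W/m².

289 W/m²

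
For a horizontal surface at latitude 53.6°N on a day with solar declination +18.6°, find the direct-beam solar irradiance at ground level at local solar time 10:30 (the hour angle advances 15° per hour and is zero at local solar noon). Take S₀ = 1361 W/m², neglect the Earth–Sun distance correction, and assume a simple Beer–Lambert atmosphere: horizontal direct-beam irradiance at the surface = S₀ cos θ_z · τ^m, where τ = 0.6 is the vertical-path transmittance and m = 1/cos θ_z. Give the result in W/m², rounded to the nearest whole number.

547 W/m²

Hour angle H = 15° × (10.5 − 12) = -22.50°.
With φ = 53.6°, δ = 18.6°, H = -22.50°: sin φ sin δ = 0.2567, cos φ cos δ cos H = 0.5196, so cos θ_z = 0.7763.
Air mass m = 1/cos θ_z = 1/0.7763 = 1.288; τ^m = 0.6^1.288 = 0.5179.
Surface direct beam = 1361 × 0.7763 × 0.5179 = 547.18 W/m².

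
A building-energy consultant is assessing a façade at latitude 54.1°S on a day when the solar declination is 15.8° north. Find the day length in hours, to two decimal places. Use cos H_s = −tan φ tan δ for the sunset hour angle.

−tan φ tan δ = −(-1.3814)(0.2830) = 0.3909; H_s = arccos(0.3909) = 66.99°.
Day length = 2 H_s / 15° h⁻¹ = 133.98° / 15 = 8.932 h.

8.93 hours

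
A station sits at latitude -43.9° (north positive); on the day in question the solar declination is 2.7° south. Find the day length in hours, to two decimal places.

12.35 hours

−tan φ tan δ = −(-0.9623)(-0.0472) = -0.0454; H_s = arccos(-0.0454) = 92.60°.
Day length = 2 H_s / 15° h⁻¹ = 185.20° / 15 = 12.347 h.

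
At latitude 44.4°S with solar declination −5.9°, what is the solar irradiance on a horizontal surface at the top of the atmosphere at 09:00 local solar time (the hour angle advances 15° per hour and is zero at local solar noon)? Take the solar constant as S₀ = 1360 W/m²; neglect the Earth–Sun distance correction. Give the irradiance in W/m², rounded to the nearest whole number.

781 W/m²

Hour angle H = 15° × (9 − 12) = -45.00°.
With φ = -44.4°, δ = -5.9°, H = -45.00°: sin φ sin δ = 0.0719, cos φ cos δ cos H = 0.5025, so cos θ_z = 0.5744.
Top-of-atmosphere irradiance = S₀ cos θ_z = 1360 × 0.5744 = 781.18 W/m².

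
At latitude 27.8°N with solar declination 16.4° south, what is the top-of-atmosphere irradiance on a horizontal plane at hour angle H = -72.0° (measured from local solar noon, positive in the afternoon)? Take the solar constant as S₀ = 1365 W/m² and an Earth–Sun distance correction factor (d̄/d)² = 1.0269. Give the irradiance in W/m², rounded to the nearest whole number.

183 W/m²

cos θ_z = sin φ sin δ + cos φ cos δ cos H = (0.4664)(-0.2823) + (0.8846)(0.9593)(0.3090) = 0.1306.
Top-of-atmosphere irradiance = S₀ (d̄/d)² cos θ_z = 1365 × 1.0269 × 0.1306 = 183.06 W/m².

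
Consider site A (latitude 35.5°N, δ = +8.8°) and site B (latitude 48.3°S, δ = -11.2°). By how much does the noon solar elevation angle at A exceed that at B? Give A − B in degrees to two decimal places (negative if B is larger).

+10.40°

A: 90° − |35.5 − (8.8)| = 63.30°.
B: 90° − |-48.3 − (-11.2)| = 52.90°.
A − B = 63.30 − 52.90 = 10.40°.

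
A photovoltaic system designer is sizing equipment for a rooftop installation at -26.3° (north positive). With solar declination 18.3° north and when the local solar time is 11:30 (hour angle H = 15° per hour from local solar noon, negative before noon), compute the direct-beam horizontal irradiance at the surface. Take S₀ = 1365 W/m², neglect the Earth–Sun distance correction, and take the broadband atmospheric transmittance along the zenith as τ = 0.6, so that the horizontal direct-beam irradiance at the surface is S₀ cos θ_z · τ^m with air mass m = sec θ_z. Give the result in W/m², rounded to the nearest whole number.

Hour angle H = 15° × (11.5 − 12) = -7.50°.
With φ = -26.3°, δ = 18.3°, H = -7.50°: sin φ sin δ = -0.1391, cos φ cos δ cos H = 0.8439, so cos θ_z = 0.7048.
Air mass m = 1/cos θ_z = 1/0.7048 = 1.419; τ^m = 0.6^1.419 = 0.4844.
Surface direct beam = 1365 × 0.7048 × 0.4844 = 466.02 W/m².

466 W/m²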